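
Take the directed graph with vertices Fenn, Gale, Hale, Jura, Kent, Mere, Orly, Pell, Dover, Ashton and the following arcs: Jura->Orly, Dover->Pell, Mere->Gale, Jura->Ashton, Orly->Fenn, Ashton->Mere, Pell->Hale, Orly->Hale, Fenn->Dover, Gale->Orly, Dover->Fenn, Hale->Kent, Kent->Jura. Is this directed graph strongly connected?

From Hale we can reach every vertex (Fenn, Gale, Hale, Jura, Kent, Mere, Orly, Pell, Dover, Ashton), and every vertex can reach Hale (Fenn, Gale, Hale, Jura, Kent, Mere, Orly, Pell, Dover, Ashton). So the whole graph is one strongly connected component.

Yes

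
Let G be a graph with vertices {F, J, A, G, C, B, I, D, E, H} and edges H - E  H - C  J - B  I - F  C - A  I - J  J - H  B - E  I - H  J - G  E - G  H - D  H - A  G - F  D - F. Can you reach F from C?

Yes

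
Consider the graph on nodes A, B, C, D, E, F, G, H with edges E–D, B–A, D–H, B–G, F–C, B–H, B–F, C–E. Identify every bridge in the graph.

A-B, B-G

The edges on the cycle B-F-C-E-D-H-B are not bridges since each lies on that cycle.
But removing B–G disconnects B from G; removing B–A disconnects B from A — these are bridges.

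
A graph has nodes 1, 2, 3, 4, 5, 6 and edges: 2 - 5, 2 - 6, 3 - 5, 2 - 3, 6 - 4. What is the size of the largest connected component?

1 is isolated — a component by itself.
Starting from 2 we can reach 2, 3, 4, 5, 6. That is one component of size 5.
The largest has 5 vertices.

5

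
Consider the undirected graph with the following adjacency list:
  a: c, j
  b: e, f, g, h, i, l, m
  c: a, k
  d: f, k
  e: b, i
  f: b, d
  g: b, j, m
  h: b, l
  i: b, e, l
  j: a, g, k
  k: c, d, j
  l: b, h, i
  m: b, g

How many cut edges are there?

0

The edges on the cycle b-e-i-b are not bridges since each lies on that cycle.
Every edge lies on some cycle, so there are no bridges.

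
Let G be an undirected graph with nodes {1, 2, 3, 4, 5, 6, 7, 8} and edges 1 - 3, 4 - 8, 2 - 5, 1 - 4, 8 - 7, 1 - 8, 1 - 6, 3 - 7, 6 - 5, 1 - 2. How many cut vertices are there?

1

Removing 1 increases the component count from 1 to 2, so 1 is a cut vertex.
By contrast removing 5 leaves 1 component; it is not a cut vertex. No other vertex is a cut vertex either.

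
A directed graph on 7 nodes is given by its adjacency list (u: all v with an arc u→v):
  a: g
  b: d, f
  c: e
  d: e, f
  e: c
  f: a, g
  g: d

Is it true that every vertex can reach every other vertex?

There is no directed path from c to d, so the graph is not strongly connected.

No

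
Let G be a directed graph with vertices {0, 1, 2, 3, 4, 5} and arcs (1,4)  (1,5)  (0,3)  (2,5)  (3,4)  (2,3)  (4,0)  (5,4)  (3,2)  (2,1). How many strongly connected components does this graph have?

1

{0, 1, 2, 3, 4, 5} are all mutually reachable — one SCC of size 6.
That gives 1 strongly connected component.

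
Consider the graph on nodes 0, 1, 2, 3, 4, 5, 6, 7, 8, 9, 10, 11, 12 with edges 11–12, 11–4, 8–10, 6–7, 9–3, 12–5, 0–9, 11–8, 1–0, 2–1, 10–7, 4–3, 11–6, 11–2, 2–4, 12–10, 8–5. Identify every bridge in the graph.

The edges on the cycle 11-12-5-8-11 are not bridges since each lies on that cycle.
Every edge lies on some cycle, so there are no bridges.

none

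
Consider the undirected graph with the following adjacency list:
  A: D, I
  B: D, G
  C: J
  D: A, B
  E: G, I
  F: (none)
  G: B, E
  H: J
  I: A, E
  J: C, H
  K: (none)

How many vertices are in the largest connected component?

F is isolated — a component by itself.
K is isolated — a component by itself.
Starting from C we can reach C, H, J. That is one component of size 3.
Starting from A we can reach A, B, D, E, G, I. That is one component of size 6.
The largest has 6 vertices.

6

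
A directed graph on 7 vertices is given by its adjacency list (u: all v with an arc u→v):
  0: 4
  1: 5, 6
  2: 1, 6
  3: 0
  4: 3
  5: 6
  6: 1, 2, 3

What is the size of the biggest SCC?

{1, 2, 5, 6} are all mutually reachable — one SCC of size 4.
{0, 3, 4} are all mutually reachable — one SCC of size 3.
The largest has 4 vertices.

4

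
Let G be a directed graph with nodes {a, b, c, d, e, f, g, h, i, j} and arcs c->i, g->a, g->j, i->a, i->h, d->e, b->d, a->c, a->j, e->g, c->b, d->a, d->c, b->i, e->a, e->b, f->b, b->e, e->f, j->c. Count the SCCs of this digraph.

2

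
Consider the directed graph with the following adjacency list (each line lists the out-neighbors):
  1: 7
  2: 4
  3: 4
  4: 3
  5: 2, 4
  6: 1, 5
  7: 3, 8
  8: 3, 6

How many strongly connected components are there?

4

{1, 6, 7, 8} are all mutually reachable — one SCC of size 4.
{3, 4} are all mutually reachable — one SCC of size 2.
{5} is an SCC by itself.
{2} is an SCC by itself.
That gives 4 strongly connected components.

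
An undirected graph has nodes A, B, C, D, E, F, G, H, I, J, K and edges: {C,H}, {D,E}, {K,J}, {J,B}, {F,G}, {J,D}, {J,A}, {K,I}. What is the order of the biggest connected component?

Starting from C we can reach C, H. That is one component of size 2.
Starting from F we can reach F, G. That is one component of size 2.
Starting from A we can reach A, B, D, E, I, J, K. That is one component of size 7.
The largest has 7 vertices.

7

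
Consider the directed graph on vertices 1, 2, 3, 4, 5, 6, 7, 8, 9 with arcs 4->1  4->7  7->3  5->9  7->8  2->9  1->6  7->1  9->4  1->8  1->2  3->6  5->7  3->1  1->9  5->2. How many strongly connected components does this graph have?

{1, 2, 3, 4, 7, 9} are all mutually reachable — one SCC of size 6.
{6} is an SCC by itself.
{5} is an SCC by itself.
{8} is an SCC by itself.
That gives 4 strongly connected components.

4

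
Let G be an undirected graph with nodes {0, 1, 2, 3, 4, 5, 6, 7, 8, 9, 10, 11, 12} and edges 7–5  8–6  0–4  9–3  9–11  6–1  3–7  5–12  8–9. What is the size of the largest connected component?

9

2 is isolated — a component by itself.
10 is isolated — a component by itself.
Starting from 0 we can reach 0, 4. That is one component of size 2.
Starting from 1 we can reach 1, 3, 5, 6, 7, 8, 9, 11, 12. That is one component of size 9.
The largest has 9 vertices.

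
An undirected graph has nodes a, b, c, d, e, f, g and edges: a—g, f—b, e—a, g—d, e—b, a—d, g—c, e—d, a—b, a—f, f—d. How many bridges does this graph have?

The edges on the cycle a-f-b-a are not bridges since each lies on that cycle.
But removing c—g disconnects c from g — this is a bridge.

1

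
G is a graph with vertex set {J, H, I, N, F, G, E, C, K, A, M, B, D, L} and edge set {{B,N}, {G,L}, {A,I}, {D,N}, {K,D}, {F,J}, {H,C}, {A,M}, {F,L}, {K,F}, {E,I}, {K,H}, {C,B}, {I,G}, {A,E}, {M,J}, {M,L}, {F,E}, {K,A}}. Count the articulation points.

1

Removing K increases the component count from 1 to 2, so K is a cut vertex.
By contrast removing G leaves 1 component; it is not a cut vertex. No other vertex is a cut vertex either.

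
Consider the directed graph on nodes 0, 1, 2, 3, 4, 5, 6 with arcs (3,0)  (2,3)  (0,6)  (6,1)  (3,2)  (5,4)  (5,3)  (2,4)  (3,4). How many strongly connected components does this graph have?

{2, 3} are all mutually reachable — one SCC of size 2.
{4} is an SCC by itself.
{1} is an SCC by itself.
{0} is an SCC by itself.
{6} is an SCC by itself.
(and 1 more singleton SCC)
That gives 6 strongly connected components.

6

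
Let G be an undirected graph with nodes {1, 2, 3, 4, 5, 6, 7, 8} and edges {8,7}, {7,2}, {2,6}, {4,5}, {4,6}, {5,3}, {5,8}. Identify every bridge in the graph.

The edges on the cycle 4-5-8-7-2-6-4 are not bridges since each lies on that cycle.
But removing 5 - 3 disconnects 5 from 3 — this is a bridge.

3-5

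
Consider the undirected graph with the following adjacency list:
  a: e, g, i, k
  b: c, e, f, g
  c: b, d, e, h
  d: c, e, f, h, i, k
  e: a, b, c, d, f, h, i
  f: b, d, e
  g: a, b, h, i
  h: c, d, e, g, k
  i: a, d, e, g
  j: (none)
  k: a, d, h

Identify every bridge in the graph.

none

The edges on the cycle e-c-b-g-a-e are not bridges since each lies on that cycle.
Every edge lies on some cycle, so there are no bridges.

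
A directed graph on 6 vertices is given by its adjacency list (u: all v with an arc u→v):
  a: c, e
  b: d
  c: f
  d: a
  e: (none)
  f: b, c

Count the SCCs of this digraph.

2

{a, b, c, d, f} are all mutually reachable — one SCC of size 5.
{e} is an SCC by itself.
That gives 2 strongly connected components.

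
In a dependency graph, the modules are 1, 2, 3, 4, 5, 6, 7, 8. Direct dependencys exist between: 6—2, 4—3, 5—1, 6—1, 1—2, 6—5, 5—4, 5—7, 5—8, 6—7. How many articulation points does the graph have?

2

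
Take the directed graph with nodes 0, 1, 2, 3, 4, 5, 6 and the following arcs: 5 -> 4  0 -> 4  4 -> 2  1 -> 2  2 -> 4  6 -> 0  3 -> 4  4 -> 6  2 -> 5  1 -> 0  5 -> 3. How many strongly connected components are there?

{0, 2, 3, 4, 5, 6} are all mutually reachable — one SCC of size 6.
{1} is an SCC by itself.
That gives 2 strongly connected components.

2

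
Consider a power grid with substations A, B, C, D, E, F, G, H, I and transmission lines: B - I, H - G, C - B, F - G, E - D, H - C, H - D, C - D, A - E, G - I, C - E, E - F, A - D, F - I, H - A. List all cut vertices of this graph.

none

Removing D, for instance, still leaves 1 component. No single vertex removal increases the component count — the graph has no articulation points.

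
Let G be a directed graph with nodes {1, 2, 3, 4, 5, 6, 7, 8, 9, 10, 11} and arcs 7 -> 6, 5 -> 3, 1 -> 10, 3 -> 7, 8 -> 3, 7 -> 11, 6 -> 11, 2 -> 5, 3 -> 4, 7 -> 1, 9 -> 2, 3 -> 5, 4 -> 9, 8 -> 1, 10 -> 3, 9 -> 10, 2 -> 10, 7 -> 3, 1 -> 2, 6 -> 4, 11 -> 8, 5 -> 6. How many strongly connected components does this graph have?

1

{1, 2, 3, 4, 5, 6, 7, 8, 9, 10, 11} are all mutually reachable — one SCC of size 11.
That gives 1 strongly connected component.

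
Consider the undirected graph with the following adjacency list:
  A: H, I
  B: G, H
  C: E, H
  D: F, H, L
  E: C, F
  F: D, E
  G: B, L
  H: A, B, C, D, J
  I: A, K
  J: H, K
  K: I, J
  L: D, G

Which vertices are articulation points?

Removing H increases the component count from 1 to 2, so H is a cut vertex.
By contrast removing E leaves 1 component; it is not a cut vertex. No other vertex is a cut vertex either.

H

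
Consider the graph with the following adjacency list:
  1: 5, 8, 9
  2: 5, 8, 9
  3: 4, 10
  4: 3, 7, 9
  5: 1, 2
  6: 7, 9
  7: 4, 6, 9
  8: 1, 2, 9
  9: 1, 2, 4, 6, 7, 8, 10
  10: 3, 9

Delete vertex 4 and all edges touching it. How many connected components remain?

1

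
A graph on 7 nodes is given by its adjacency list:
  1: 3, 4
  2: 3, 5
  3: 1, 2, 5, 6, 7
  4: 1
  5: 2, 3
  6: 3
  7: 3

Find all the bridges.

1-3, 1-4, 3-6, 3-7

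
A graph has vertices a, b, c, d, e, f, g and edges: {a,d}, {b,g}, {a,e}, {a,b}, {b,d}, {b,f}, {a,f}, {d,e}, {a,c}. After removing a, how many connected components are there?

With a gone, the remaining components are: {c}; {b, d, e, f, g}.
That is 2 components.

2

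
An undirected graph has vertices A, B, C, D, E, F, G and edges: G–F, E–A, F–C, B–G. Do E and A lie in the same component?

From E we can reach A, E, which includes A.

Yes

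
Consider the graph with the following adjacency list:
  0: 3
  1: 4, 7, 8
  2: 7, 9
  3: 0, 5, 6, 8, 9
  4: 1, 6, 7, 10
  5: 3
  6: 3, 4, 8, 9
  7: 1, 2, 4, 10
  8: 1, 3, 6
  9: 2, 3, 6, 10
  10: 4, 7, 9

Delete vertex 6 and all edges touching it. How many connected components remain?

1

With 6 gone, the remaining components are: {0, 1, 2, 3, 4, 5, 7, 8, 9, 10}.
That is 1 component.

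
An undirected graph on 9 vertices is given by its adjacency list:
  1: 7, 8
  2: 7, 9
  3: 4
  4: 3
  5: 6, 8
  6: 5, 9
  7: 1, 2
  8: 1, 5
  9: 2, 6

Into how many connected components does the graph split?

2

Starting from 3 we can reach 3, 4. That is one component of size 2.
Starting from 1 we can reach 1, 2, 5, 6, 7, 8, 9. That is one component of size 7.
Total: 2 components.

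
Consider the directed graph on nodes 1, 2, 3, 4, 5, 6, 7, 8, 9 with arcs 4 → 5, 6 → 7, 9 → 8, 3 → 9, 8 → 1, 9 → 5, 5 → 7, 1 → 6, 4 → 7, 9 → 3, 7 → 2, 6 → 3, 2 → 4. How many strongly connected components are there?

{1, 3, 6, 8, 9} are all mutually reachable — one SCC of size 5.
{2, 4, 5, 7} are all mutually reachable — one SCC of size 4.
That gives 2 strongly connected components.

2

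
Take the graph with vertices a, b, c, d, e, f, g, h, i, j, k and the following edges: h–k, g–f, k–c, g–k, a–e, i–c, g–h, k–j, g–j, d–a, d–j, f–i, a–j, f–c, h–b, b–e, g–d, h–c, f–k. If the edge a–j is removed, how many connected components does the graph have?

1

a and j are still connected via a-d-j, so the component count stays at 1.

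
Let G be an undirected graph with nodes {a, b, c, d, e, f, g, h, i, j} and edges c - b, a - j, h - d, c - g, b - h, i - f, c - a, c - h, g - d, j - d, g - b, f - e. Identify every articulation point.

f

Removing f increases the component count from 2 to 3, so f is a cut vertex.
By contrast removing g leaves 2 components; it is not a cut vertex. No other vertex is a cut vertex either.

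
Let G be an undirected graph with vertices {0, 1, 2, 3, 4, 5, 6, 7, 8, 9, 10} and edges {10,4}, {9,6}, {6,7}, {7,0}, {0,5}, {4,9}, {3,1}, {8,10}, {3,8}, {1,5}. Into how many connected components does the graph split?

2 is isolated — a component by itself.
Starting from 0 we can reach 0, 1, 3, 4, 5, 6, 7, 8, 9, 10. That is one component of size 10.
Total: 2 components.

2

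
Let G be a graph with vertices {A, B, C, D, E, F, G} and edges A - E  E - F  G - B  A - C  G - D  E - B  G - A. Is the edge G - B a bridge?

No

After removing G - B, the path G-A-E-B still connects them, so the edge is not a bridge.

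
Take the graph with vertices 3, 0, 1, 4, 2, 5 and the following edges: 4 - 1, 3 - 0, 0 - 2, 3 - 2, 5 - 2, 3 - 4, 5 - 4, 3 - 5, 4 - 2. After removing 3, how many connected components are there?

With 3 gone, the remaining components are: {0, 1, 2, 4, 5}.
That is 1 component.

1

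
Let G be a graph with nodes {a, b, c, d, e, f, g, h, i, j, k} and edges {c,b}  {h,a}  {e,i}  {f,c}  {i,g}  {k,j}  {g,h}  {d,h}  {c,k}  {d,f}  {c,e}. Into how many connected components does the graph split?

Starting from a we can reach a, b, c, d, e, f, g, h, i, j, k. That is one component of size 11.
Total: 1 component.

1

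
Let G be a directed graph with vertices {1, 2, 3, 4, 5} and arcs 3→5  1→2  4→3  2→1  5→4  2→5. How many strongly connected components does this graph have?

{3, 4, 5} are all mutually reachable — one SCC of size 3.
{1, 2} are all mutually reachable — one SCC of size 2.
That gives 2 strongly connected components.

2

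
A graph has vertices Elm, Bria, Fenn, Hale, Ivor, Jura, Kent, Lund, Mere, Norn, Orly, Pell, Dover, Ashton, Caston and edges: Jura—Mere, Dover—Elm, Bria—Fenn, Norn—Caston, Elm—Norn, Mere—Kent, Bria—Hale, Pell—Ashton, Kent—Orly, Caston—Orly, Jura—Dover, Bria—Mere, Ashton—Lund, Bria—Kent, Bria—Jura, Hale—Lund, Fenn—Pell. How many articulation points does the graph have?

Removing Bria increases the component count from 2 to 3, so Bria is a cut vertex.
By contrast removing Fenn leaves 2 components; it is not a cut vertex. No other vertex is a cut vertex either.

1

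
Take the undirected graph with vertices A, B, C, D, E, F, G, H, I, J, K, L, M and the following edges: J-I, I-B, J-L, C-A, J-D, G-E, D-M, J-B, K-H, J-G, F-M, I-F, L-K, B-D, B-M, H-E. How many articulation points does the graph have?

1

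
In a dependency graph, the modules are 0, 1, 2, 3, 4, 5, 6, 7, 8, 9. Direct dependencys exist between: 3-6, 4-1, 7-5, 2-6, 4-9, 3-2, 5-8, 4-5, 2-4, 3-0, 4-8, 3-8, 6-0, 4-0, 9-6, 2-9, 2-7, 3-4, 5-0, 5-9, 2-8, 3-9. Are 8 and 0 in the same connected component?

From 8 we can reach 0, 1, 2, 3, 4, 5, 6, 7, 8, 9, which includes 0.

Yes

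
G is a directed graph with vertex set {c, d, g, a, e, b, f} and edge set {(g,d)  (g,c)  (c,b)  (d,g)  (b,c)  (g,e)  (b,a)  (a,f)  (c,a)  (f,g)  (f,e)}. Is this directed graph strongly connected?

No

There is no directed path from e to b, so the graph is not strongly connected.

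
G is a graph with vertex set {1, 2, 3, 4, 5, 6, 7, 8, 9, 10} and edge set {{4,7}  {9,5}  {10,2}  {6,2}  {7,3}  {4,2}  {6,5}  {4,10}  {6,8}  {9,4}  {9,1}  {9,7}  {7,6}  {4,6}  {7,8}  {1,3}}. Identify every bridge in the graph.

The edges on the cycle 4-10-2-4 are not bridges since each lies on that cycle.
Every edge lies on some cycle, so there are no bridges.

none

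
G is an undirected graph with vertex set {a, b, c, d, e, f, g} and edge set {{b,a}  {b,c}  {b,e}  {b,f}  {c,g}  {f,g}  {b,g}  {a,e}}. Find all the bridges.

The edges on the cycle b-a-e-b are not bridges since each lies on that cycle.
Every edge lies on some cycle, so there are no bridges.

none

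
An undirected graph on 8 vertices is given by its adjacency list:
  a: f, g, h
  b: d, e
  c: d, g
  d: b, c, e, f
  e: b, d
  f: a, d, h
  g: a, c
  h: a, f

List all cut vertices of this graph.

Removing d increases the component count from 1 to 2, so d is a cut vertex.
By contrast removing c leaves 1 component; it is not a cut vertex. No other vertex is a cut vertex either.

d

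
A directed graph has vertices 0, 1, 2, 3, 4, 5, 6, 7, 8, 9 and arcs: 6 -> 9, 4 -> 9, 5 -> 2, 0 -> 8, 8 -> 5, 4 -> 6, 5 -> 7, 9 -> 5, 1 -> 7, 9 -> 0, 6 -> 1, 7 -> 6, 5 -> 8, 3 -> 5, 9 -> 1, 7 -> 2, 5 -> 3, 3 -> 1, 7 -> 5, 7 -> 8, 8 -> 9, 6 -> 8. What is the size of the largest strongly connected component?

{0, 1, 3, 5, 6, 7, 8, 9} are all mutually reachable — one SCC of size 8.
{2} is an SCC by itself.
{4} is an SCC by itself.
The largest has 8 vertices.

8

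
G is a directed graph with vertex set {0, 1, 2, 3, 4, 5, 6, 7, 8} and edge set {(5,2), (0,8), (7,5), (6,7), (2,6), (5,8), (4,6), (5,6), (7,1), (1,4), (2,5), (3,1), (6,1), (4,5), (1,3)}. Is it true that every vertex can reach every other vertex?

No

There is no directed path from 5 to 0, so the graph is not strongly connected.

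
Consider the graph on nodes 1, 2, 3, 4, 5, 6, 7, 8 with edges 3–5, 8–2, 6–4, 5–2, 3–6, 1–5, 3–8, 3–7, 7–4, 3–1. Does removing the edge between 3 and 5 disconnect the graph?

After removing 3–5, the path 3-1-5 still connects them, so the edge is not a bridge.

No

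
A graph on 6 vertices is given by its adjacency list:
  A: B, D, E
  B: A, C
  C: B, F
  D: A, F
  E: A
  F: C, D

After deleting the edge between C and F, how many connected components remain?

C and F are still connected via C-B-A-D-F, so the component count stays at 1.

1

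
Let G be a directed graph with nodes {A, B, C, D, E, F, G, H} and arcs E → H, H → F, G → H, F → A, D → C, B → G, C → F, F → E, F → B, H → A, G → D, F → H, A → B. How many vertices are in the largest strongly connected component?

{A, B, C, D, E, F, G, H} are all mutually reachable — one SCC of size 8.
The largest has 8 vertices.

8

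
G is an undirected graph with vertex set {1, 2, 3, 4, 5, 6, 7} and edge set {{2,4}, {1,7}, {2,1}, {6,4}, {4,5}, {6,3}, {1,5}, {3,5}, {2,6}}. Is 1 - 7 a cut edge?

Yes

Removing 1 - 7 leaves no path between 1 and 7: the component count goes from 1 to 2. So it is a bridge.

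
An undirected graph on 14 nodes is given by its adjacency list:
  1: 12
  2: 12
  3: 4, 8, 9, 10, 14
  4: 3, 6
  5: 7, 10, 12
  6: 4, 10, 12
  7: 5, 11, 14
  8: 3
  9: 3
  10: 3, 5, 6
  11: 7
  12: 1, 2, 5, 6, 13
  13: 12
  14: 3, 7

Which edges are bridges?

1-12, 11-7, 12-13, 12-2, 3-8, 3-9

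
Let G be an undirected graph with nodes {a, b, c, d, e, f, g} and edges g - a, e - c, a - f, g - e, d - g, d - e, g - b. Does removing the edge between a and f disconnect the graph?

Yes

Removing a - f leaves no path between a and f: the component count goes from 1 to 2. So it is a bridge.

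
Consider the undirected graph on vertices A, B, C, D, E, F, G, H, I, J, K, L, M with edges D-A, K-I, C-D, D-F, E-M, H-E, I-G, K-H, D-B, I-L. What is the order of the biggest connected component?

7

J is isolated — a component by itself.
Starting from A we can reach A, B, C, D, F. That is one component of size 5.
Starting from E we can reach E, G, H, I, K, L, M. That is one component of size 7.
The largest has 7 vertices.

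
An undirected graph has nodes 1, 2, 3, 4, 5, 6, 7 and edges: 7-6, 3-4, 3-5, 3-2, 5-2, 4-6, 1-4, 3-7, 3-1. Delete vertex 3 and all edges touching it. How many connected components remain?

With 3 gone, the remaining components are: {2, 5}; {1, 4, 6, 7}.
That is 2 components.

2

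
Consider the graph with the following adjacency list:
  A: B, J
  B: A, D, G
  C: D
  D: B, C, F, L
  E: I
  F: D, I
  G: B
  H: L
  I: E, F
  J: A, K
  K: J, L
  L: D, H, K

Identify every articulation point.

B, D, F, I, L

Removing B increases the component count from 1 to 2, so B is a cut vertex.
Removing D increases the component count from 1 to 3, so D is a cut vertex.
Removing F increases the component count from 1 to 2, so F is a cut vertex.
Likewise I, L are cut vertices.
By contrast removing C leaves 1 component; it is not a cut vertex. No other vertex is a cut vertex either.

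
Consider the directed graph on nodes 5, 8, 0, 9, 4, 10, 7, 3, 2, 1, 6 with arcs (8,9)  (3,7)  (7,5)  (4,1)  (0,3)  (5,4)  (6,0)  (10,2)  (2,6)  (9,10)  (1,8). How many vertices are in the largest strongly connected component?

11

{0, 1, 2, 3, 4, 5, 6, 7, 8, 9, 10} are all mutually reachable — one SCC of size 11.
The largest has 11 vertices.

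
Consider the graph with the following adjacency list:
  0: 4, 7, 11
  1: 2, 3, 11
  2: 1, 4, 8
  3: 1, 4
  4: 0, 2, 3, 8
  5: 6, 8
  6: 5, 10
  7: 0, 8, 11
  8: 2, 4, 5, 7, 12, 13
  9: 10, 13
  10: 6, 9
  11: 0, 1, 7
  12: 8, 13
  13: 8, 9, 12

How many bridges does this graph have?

0

The edges on the cycle 7-0-11-7 are not bridges since each lies on that cycle.
Every edge lies on some cycle, so there are no bridges.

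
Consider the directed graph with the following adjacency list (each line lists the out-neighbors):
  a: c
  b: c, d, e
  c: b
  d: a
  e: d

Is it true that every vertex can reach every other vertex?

Yes

From d we can reach every vertex (a, b, c, d, e), and every vertex can reach d (a, b, c, d, e). So the whole graph is one strongly connected component.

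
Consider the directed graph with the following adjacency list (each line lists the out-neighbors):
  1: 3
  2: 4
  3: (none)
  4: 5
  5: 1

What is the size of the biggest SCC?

1

{1} is an SCC by itself.
{3} is an SCC by itself.
{4} is an SCC by itself.
{5} is an SCC by itself.
{2} is an SCC by itself.
The largest has 1 vertex.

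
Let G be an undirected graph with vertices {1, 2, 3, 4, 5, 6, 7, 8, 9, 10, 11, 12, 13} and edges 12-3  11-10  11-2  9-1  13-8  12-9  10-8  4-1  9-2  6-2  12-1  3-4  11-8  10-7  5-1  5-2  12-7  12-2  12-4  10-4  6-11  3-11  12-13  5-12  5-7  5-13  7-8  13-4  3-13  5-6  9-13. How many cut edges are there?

0

The edges on the cycle 12-9-2-12 are not bridges since each lies on that cycle.
Every edge lies on some cycle, so there are no bridges.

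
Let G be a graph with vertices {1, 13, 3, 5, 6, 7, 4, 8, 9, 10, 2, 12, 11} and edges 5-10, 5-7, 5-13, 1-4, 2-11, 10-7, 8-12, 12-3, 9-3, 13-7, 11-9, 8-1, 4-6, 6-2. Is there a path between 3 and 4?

Yes

From 3 we can reach 1, 2, 3, 4, 6, 8, 9, 11, 12, which includes 4.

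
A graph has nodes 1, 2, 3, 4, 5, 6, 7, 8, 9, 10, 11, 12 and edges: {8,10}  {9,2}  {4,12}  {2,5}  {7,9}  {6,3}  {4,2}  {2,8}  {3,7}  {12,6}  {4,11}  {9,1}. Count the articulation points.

4

Removing 2 increases the component count from 1 to 3, so 2 is a cut vertex.
Removing 4 increases the component count from 1 to 2, so 4 is a cut vertex.
Removing 8 increases the component count from 1 to 2, so 8 is a cut vertex.
Likewise 9 is a cut vertex.
By contrast removing 10 leaves 1 component; it is not a cut vertex. No other vertex is a cut vertex either.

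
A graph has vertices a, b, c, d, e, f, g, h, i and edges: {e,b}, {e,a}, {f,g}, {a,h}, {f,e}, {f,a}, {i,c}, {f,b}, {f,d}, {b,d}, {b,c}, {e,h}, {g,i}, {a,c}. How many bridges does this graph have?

The edges on the cycle f-g-i-c-a-f are not bridges since each lies on that cycle.
Every edge lies on some cycle, so there are no bridges.

0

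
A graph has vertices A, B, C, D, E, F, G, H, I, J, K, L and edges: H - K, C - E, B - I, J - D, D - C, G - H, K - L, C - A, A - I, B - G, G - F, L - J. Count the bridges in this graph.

The edges on the cycle B-G-H-K-L-J-D-C-A-I-B are not bridges since each lies on that cycle.
But removing G - F disconnects G from F; removing E - C disconnects E from C — these are bridges.
That makes 2 bridges.

2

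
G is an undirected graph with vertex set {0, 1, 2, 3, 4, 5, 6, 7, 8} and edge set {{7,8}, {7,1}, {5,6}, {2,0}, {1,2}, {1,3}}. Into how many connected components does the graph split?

4 is isolated — a component by itself.
Starting from 5 we can reach 5, 6. That is one component of size 2.
Starting from 0 we can reach 0, 1, 2, 3, 7, 8. That is one component of size 6.
Total: 3 components.

3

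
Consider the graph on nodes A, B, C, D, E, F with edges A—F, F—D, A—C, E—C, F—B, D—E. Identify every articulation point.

F

Removing F increases the component count from 1 to 2, so F is a cut vertex.
By contrast removing D leaves 1 component; it is not a cut vertex. No other vertex is a cut vertex either.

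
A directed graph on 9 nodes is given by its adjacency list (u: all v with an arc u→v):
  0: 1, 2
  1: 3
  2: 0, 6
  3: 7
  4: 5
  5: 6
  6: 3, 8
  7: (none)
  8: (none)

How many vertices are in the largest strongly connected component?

{0, 2} are all mutually reachable — one SCC of size 2.
{7} is an SCC by itself.
{1} is an SCC by itself.
{8} is an SCC by itself.
{5} is an SCC by itself.
(and 3 more singleton SCCs)
The largest has 2 vertices.

2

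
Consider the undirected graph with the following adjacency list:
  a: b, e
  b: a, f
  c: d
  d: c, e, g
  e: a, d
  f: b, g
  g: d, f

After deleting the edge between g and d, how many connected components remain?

1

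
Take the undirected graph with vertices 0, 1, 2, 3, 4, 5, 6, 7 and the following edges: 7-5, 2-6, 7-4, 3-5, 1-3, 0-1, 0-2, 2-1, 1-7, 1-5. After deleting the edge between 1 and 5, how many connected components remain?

1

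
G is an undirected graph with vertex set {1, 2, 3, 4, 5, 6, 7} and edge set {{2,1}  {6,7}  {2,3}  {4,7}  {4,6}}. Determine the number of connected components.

3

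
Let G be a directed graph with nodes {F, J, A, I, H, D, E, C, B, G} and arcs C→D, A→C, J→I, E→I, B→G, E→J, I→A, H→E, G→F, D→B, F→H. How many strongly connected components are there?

{A, B, C, D, E, F, G, H, I, J} are all mutually reachable — one SCC of size 10.
That gives 1 strongly connected component.

1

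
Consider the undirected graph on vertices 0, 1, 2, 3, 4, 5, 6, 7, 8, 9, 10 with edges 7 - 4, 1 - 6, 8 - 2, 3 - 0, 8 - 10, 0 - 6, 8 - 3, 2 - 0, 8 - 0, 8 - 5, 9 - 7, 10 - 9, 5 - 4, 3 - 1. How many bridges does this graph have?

0

The edges on the cycle 8-10-9-7-4-5-8 are not bridges since each lies on that cycle.
Every edge lies on some cycle, so there are no bridges.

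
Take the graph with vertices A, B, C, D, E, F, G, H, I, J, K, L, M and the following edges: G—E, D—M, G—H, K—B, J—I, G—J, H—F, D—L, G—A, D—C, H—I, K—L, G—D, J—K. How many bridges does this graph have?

6

The edges on the cycle G-H-I-J-G are not bridges since each lies on that cycle.
But removing D—C disconnects D from C; removing K—B disconnects K from B; removing G—A disconnects G from A; removing H—F disconnects H from F — these are bridges.
In total 6 edges are bridges.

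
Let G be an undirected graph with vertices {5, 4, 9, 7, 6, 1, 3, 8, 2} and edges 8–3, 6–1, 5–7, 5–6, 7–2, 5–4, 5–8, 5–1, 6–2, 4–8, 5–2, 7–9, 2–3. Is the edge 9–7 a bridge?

Yes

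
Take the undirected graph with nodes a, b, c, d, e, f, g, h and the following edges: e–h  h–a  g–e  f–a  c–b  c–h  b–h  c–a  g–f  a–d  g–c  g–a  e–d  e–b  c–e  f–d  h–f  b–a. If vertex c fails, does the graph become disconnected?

Deleting c leaves 1 component (was 1) (its neighbors a, b, e, g, h remain connected to each other), so c is not a cut vertex.

No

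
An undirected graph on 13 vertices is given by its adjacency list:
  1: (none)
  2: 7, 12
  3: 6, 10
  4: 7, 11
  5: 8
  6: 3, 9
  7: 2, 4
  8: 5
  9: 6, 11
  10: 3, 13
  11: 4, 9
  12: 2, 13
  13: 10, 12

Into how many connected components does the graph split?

3

1 is isolated — a component by itself.
Starting from 5 we can reach 5, 8. That is one component of size 2.
Starting from 2 we can reach 2, 3, 4, 6, 7, 9, 10, 11, 12, 13. That is one component of size 10.
Total: 3 components.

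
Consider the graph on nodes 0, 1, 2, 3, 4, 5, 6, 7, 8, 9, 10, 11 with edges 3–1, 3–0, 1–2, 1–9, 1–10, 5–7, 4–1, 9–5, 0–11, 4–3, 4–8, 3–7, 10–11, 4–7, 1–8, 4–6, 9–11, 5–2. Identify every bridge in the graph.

The edges on the cycle 4-3-0-11-10-1-4 are not bridges since each lies on that cycle.
But removing 6–4 disconnects 6 from 4 — this is a bridge.

4-6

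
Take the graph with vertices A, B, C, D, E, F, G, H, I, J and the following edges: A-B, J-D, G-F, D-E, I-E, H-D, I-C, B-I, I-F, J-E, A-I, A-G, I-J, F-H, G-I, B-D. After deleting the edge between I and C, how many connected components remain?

2

Before removal there is 1 component.
I-C is a bridge — removing it separates I's side from C's side.
After removal: 2 components.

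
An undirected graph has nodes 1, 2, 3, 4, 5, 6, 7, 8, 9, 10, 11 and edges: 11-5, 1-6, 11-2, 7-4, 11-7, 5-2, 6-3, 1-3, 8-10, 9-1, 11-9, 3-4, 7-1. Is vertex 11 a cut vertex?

Yes

Deleting 11 raises the number of components from 2 to 3, so 11 is a cut vertex.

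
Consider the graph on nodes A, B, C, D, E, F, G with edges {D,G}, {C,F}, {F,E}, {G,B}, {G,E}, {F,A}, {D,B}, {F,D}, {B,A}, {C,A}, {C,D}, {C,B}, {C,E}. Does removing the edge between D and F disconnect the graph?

No

After removing D–F, the path D-C-F still connects them, so the edge is not a bridge.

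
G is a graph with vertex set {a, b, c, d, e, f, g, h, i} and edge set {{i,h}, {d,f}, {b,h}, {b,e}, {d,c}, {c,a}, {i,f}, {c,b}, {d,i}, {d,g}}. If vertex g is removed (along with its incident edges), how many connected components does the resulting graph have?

1

With g gone, the remaining components are: {a, b, c, d, e, f, h, i}.
That is 1 component.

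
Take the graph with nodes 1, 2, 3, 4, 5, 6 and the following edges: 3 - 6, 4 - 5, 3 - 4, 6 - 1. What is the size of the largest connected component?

5

2 is isolated — a component by itself.
Starting from 1 we can reach 1, 3, 4, 5, 6. That is one component of size 5.
The largest has 5 vertices.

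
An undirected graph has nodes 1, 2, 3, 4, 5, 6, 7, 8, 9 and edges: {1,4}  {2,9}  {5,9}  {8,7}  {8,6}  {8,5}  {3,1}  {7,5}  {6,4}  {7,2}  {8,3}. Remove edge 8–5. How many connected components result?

8 and 5 are still connected via 8-7-5, so the component count stays at 1.

1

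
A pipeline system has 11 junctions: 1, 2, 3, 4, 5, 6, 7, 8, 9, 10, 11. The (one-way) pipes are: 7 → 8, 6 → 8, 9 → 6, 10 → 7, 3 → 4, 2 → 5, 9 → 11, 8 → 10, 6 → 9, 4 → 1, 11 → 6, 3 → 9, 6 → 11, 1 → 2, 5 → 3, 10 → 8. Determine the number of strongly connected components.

3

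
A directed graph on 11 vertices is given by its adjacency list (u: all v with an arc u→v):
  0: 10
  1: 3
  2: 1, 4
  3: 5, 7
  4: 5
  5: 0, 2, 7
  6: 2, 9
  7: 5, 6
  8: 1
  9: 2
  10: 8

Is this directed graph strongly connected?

Yes

From 10 we can reach every vertex (0, 1, 2, 3, 4, 5, 6, 7, 8, 9, 10), and every vertex can reach 10 (0, 1, 2, 3, 4, 5, 6, 7, 8, 9, 10). So the whole graph is one strongly connected component.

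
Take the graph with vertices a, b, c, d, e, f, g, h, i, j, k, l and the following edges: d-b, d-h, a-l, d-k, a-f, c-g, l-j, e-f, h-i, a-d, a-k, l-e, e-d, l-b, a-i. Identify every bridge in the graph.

c-g, j-l

The edges on the cycle a-l-e-d-h-i-a are not bridges since each lies on that cycle.
But removing l-j disconnects l from j; removing c-g disconnects c from g — these are bridges.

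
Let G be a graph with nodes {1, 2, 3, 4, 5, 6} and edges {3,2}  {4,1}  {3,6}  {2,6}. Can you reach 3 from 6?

From 6 we can reach 2, 3, 6, which includes 3.

Yes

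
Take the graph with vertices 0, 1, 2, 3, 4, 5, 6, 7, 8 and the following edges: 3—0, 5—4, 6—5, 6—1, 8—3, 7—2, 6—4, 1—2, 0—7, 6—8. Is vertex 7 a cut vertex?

No

Deleting 7 leaves 1 component (was 1) (its neighbors 0, 2 remain connected to each other), so 7 is not a cut vertex.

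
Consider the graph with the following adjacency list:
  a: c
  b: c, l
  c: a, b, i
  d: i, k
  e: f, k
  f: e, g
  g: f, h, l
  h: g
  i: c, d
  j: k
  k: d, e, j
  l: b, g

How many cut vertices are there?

3

Removing c increases the component count from 1 to 2, so c is a cut vertex.
Removing g increases the component count from 1 to 2, so g is a cut vertex.
Removing k increases the component count from 1 to 2, so k is a cut vertex.
By contrast removing a leaves 1 component; it is not a cut vertex. No other vertex is a cut vertex either.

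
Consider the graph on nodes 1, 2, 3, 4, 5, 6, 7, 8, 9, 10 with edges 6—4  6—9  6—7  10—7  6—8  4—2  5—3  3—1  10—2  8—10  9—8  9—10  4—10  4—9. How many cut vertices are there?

1

Removing 3 increases the component count from 2 to 3, so 3 is a cut vertex.
By contrast removing 5 leaves 2 components; it is not a cut vertex. No other vertex is a cut vertex either.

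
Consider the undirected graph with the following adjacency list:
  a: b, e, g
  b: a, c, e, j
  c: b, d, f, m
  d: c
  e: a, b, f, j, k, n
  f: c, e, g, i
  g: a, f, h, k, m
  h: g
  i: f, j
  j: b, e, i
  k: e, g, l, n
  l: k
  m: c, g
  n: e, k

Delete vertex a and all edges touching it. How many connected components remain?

1

With a gone, the remaining components are: {b, c, d, e, f, g, h, i, j, k, l, m, n}.
That is 1 component.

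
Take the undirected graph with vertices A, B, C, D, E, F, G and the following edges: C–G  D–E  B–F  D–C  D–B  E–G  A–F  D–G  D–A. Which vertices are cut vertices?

Removing D increases the component count from 1 to 2, so D is a cut vertex.
By contrast removing A leaves 1 component; it is not a cut vertex. No other vertex is a cut vertex either.

D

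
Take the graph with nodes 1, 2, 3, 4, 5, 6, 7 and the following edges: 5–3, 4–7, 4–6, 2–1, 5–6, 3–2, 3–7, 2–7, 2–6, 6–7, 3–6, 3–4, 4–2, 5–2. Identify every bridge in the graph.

1-2

The edges on the cycle 5-3-4-2-5 are not bridges since each lies on that cycle.
But removing 2–1 disconnects 2 from 1 — this is a bridge.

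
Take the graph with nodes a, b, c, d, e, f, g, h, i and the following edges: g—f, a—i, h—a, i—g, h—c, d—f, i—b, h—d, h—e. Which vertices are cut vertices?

Removing h increases the component count from 1 to 3, so h is a cut vertex.
Removing i increases the component count from 1 to 2, so i is a cut vertex.
By contrast removing d leaves 1 component; it is not a cut vertex. No other vertex is a cut vertex either.

h, i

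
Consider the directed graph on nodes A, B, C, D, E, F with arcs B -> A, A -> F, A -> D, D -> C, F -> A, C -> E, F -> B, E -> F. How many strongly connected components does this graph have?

1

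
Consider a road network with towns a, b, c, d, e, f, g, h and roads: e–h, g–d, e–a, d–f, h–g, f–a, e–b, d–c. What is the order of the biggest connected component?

8

Starting from a we can reach a, b, c, d, e, f, g, h. That is one component of size 8.
The largest has 8 vertices.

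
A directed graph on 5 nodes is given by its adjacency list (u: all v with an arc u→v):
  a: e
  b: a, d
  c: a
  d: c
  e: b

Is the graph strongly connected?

Yes

From a we can reach every vertex (a, b, c, d, e), and every vertex can reach a (a, b, c, d, e). So the whole graph is one strongly connected component.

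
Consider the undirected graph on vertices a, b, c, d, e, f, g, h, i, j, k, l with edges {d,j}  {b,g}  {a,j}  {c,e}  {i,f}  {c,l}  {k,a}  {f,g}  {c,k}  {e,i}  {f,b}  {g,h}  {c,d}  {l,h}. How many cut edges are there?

The edges on the cycle f-b-g-f are not bridges since each lies on that cycle.
Every edge lies on some cycle, so there are no bridges.

0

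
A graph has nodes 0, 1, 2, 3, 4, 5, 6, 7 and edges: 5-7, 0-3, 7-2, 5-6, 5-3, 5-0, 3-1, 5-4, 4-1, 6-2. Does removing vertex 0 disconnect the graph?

No

Deleting 0 leaves 1 component (was 1) (its neighbors 3, 5 remain connected to each other), so 0 is not a cut vertex.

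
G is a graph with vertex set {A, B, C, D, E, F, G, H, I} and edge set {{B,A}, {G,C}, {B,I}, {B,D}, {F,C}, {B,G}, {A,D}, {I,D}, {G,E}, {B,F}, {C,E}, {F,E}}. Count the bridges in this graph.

The edges on the cycle B-I-D-B are not bridges since each lies on that cycle.
Every edge lies on some cycle, so there are no bridges.

0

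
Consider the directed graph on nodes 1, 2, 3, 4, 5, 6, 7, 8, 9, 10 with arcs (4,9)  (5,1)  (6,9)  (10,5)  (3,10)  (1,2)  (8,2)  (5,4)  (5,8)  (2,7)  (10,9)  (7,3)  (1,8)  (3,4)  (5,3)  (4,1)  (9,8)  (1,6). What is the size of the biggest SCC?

{1, 2, 3, 4, 5, 6, 7, 8, 9, 10} are all mutually reachable — one SCC of size 10.
The largest has 10 vertices.

10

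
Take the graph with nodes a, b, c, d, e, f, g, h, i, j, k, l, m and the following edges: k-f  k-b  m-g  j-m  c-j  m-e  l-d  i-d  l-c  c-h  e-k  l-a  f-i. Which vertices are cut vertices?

Removing c increases the component count from 1 to 2, so c is a cut vertex.
Removing k increases the component count from 1 to 2, so k is a cut vertex.
Removing l increases the component count from 1 to 2, so l is a cut vertex.
Likewise m is a cut vertex.
By contrast removing b leaves 1 component; it is not a cut vertex. No other vertex is a cut vertex either.

c, k, l, m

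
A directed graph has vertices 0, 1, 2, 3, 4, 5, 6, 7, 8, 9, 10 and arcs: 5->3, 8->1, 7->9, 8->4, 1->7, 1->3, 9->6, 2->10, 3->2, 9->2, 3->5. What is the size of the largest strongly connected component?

2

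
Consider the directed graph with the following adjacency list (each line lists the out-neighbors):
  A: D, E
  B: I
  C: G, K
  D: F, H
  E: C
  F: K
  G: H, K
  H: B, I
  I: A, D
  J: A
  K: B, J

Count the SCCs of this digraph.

{A, B, C, D, E, F, G, H, I, J, K} are all mutually reachable — one SCC of size 11.
That gives 1 strongly connected component.

1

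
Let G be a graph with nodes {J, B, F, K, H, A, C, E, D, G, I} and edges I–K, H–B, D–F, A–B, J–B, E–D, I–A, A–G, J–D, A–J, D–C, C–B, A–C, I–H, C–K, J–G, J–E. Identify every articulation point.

Removing D increases the component count from 1 to 2, so D is a cut vertex.
By contrast removing G leaves 1 component; it is not a cut vertex. No other vertex is a cut vertex either.

D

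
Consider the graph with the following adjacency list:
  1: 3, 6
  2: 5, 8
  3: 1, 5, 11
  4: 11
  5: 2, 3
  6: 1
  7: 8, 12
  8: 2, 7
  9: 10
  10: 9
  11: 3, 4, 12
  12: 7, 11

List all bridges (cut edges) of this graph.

The edges on the cycle 12-11-3-5-2-8-7-12 are not bridges since each lies on that cycle.
But removing 1-6 disconnects 1 from 6; removing 1-3 disconnects 1 from 3; removing 10-9 disconnects 10 from 9; removing 11-4 disconnects 11 from 4 — these are bridges.

1-3, 1-6, 10-9, 11-4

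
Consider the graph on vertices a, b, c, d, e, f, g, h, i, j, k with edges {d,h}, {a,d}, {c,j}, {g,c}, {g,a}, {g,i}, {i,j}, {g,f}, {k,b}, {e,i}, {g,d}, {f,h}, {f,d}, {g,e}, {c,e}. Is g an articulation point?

Deleting g raises the number of components from 2 to 3, so g is a cut vertex.

Yes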